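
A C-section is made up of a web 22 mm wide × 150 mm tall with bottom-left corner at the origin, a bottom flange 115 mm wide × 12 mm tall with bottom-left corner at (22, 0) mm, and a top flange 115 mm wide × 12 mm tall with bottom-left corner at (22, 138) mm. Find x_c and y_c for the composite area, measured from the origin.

web: A = 22 × 150 = 3300.00, centroid at (11.00, 75.00).
bottom flange: A = 115 × 12 = 1380.00, centroid at (79.50, 6.00).
top flange: A = 115 × 12 = 1380.00, centroid at (79.50, 144.00).
ΣA = 6060.00 mm²
ΣAx_c = (3300.00)(11.00) + (1380.00)(79.50) + (1380.00)(79.50) = 255720.00 mm³
ΣAy_c = (3300.00)(75.00) + (1380.00)(6.00) + (1380.00)(144.00) = 454500.00 mm³
x_c = 255720.00 / 6060.00 = 42.20 mm
y_c = 454500.00 / 6060.00 = 75.00 mm

x_c = 42.20 mm, y_c = 75.00 mm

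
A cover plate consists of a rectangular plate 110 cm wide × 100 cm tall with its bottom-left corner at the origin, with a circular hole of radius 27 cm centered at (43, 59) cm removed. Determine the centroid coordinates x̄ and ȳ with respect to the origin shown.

x̄ = 58.16 cm, ȳ = 47.63 cm

Part | A | x̄ᵢ | ȳᵢ | A·x̄ᵢ | A·ȳᵢ
plate | 11000.00 | 55.00 | 50.00 | 605000.00 | 550000.00
hole | -2290.22 | 43.00 | 59.00 | -98479.50 | -135123.04
Σ | 8709.78 |  |  | 506520.50 | 414876.96
x̄ = 506520.50 / 8709.78 = 58.16 cm
ȳ = 414876.96 / 8709.78 = 47.63 cm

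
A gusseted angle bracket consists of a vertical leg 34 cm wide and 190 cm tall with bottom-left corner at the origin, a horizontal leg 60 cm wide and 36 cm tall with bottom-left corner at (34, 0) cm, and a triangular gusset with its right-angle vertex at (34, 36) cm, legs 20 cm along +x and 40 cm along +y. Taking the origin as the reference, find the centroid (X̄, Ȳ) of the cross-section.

Part | A | x̄ᵢ | ȳᵢ | A·x̄ᵢ | A·ȳᵢ
vertical leg | 6460.00 | 17.00 | 95.00 | 109820.00 | 613700.00
horizontal leg | 2160.00 | 64.00 | 18.00 | 138240.00 | 38880.00
gusset | 400.00 | 40.67 | 49.33 | 16266.67 | 19733.33
Σ | 9020.00 |  |  | 264326.67 | 672313.33
X̄ = 264326.67 / 9020.00 = 29.30 cm
Ȳ = 672313.33 / 9020.00 = 74.54 cm

X̄ = 29.30 cm, Ȳ = 74.54 cm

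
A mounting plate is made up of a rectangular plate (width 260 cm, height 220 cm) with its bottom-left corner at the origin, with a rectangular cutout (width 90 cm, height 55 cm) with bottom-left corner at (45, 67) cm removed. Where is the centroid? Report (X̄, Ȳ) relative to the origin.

X̄ = 133.79 cm, Ȳ = 111.47 cm

Part | A | x̄ᵢ | ȳᵢ | A·x̄ᵢ | A·ȳᵢ
plate | 57200.00 | 130.00 | 110.00 | 7436000.00 | 6292000.00
hole | -4950.00 | 90.00 | 94.50 | -445500.00 | -467775.00
Σ | 52250.00 |  |  | 6990500.00 | 5824225.00
X̄ = 6990500.00 / 52250.00 = 133.79 cm
Ȳ = 5824225.00 / 52250.00 = 111.47 cm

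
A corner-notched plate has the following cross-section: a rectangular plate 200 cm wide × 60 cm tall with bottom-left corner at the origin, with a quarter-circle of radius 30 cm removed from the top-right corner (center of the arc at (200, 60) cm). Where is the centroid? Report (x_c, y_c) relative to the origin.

plate: A = 200 × 60 = 12000.00, centroid at (100.00, 30.00).
removed quarter-circle: A = −¼π·30² = -706.86, centroid at (187.27, 47.27).
ΣA = 11293.14 cm², ΣAx_c = 1067628.33 cm³, ΣAy_c = 326588.50 cm³.
x_c = 1067628.33/11293.14 = 94.54 cm; y_c = 326588.50/11293.14 = 28.92 cm.

x_c = 94.54 cm, y_c = 28.92 cm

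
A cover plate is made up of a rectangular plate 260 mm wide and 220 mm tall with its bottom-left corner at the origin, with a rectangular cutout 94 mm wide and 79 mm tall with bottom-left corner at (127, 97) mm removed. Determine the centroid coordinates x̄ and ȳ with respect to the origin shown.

x̄ = 123.44 mm, ȳ = 106.05 mm

Part | A | x̄ᵢ | ȳᵢ | A·x̄ᵢ | A·ȳᵢ
plate | 57200.00 | 130.00 | 110.00 | 7436000.00 | 6292000.00
hole | -7426.00 | 174.00 | 136.50 | -1292124.00 | -1013649.00
Σ | 49774.00 |  |  | 6143876.00 | 5278351.00
x̄ = 6143876.00 / 49774.00 = 123.44 mm
ȳ = 5278351.00 / 49774.00 = 106.05 mm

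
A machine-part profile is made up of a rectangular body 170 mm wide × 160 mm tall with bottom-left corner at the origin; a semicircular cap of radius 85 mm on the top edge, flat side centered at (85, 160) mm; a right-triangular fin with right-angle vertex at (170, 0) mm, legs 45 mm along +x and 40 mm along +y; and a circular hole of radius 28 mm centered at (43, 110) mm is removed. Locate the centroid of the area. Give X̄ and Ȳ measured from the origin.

X̄ = 90.23 mm, Ȳ = 112.00 mm

rectangular body: A = 170 × 160 = 27200.00, centroid at (85.00, 80.00).
semicircular top: A = ½π·85² = 11349.00, centroid at (85.00, 196.08).
triangular fin: A = ½·45·40 = 900.00, centroid at (185.00, 13.33).
hole: A = −π·28² = -2463.01, centroid at (43.00, 110.00).
ΣA = 36985.99 mm², ΣAX̄ = 3337255.92 mm³, ΣAȲ = 4142326.27 mm³.
X̄ = 3337255.92/36985.99 = 90.23 mm; Ȳ = 4142326.27/36985.99 = 112.00 mm.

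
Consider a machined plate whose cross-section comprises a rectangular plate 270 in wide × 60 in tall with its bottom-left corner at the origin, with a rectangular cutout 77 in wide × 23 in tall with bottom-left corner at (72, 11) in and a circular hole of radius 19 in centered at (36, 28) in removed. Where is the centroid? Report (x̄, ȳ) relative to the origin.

x̄ = 146.71 in, ȳ = 31.17 in

Part | A | x̄ᵢ | ȳᵢ | A·x̄ᵢ | A·ȳᵢ
plate | 16200.00 | 135.00 | 30.00 | 2187000.00 | 486000.00
hole 1 | -1771.00 | 110.50 | 22.50 | -195695.50 | -39847.50
hole 2 | -1134.11 | 36.00 | 28.00 | -40828.14 | -31755.22
Σ | 13294.89 |  |  | 1950476.36 | 414397.28
x̄ = 1950476.36 / 13294.89 = 146.71 in
ȳ = 414397.28 / 13294.89 = 31.17 in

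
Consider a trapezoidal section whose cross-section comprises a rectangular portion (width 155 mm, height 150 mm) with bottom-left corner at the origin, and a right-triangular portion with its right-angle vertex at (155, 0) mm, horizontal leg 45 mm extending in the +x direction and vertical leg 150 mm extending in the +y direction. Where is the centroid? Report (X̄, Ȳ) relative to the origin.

X̄ = 89.23 mm, Ȳ = 71.83 mm

rectangular portion: A = 155 × 150 = 23250.00, centroid at (77.50, 75.00).
triangular portion: A = ½·45·150 = 3375.00, centroid at (170.00, 50.00).
ΣA = 26625.00 mm²
ΣAX̄ = (23250.00)(77.50) + (3375.00)(170.00) = 2375625.00 mm³
ΣAȲ = (23250.00)(75.00) + (3375.00)(50.00) = 1912500.00 mm³
X̄ = 2375625.00 / 26625.00 = 89.23 mm
Ȳ = 1912500.00 / 26625.00 = 71.83 mm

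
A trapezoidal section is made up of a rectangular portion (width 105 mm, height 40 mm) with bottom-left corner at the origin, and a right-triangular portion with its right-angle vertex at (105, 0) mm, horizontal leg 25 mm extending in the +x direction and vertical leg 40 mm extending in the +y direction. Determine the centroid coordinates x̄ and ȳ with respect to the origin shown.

rectangular portion: A = 105 × 40 = 4200.00, centroid at (52.50, 20.00).
triangular portion: A = ½·25·40 = 500.00, centroid at (113.33, 13.33).
ΣA = 4700.00 mm², ΣAx̄ = 277166.67 mm³, ΣAȳ = 90666.67 mm³.
x̄ = 277166.67/4700.00 = 58.97 mm; ȳ = 90666.67/4700.00 = 19.29 mm.

x̄ = 58.97 mm, ȳ = 19.29 mm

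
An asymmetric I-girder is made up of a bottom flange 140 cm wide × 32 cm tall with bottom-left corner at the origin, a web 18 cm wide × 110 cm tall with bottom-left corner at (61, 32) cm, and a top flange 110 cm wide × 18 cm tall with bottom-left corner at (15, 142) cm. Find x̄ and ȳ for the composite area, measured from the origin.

x̄ = 70.00 cm, ȳ = 64.33 cm

Part | A | x̄ᵢ | ȳᵢ | A·x̄ᵢ | A·ȳᵢ
bottom flange | 4480.00 | 70.00 | 16.00 | 313600.00 | 71680.00
web | 1980.00 | 70.00 | 87.00 | 138600.00 | 172260.00
top flange | 1980.00 | 70.00 | 151.00 | 138600.00 | 298980.00
Σ | 8440.00 |  |  | 590800.00 | 542920.00
x̄ = 590800.00 / 8440.00 = 70.00 cm
ȳ = 542920.00 / 8440.00 = 64.33 cm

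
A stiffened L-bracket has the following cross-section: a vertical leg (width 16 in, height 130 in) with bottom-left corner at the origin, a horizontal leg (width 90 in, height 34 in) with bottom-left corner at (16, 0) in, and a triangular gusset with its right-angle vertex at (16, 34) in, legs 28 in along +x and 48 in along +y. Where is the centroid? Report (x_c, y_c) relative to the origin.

x_c = 37.91 in, y_c = 37.99 in

vertical leg: A = 16 × 130 = 2080.00, centroid at (8.00, 65.00).
horizontal leg: A = 90 × 34 = 3060.00, centroid at (61.00, 17.00).
gusset: A = ½·28·48 = 672.00, centroid at (25.33, 50.00).
ΣA = 5812.00 in², ΣAx_c = 220324.00 in³, ΣAy_c = 220820.00 in³.
x_c = 220324.00/5812.00 = 37.91 in; y_c = 220820.00/5812.00 = 37.99 in.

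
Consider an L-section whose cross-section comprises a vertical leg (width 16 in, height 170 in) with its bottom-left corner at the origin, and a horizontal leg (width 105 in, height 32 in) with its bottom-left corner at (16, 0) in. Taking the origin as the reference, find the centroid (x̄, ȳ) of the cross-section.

x̄ = 41.43 in, ȳ = 46.87 in

Part | A | x̄ᵢ | ȳᵢ | A·x̄ᵢ | A·ȳᵢ
vertical leg | 2720.00 | 8.00 | 85.00 | 21760.00 | 231200.00
horizontal leg | 3360.00 | 68.50 | 16.00 | 230160.00 | 53760.00
Σ | 6080.00 |  |  | 251920.00 | 284960.00
x̄ = 251920.00 / 6080.00 = 41.43 in
ȳ = 284960.00 / 6080.00 = 46.87 in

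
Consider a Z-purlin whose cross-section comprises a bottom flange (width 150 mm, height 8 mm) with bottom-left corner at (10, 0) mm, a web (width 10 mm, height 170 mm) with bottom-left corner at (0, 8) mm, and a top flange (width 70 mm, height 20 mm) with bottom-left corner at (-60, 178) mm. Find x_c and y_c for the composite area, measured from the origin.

x_c = 17.56 mm, y_c = 99.09 mm

Part | A | x̄ᵢ | ȳᵢ | A·x̄ᵢ | A·ȳᵢ
bottom flange | 1200.00 | 85.00 | 4.00 | 102000.00 | 4800.00
web | 1700.00 | 5.00 | 93.00 | 8500.00 | 158100.00
top flange | 1400.00 | -25.00 | 188.00 | -35000.00 | 263200.00
Σ | 4300.00 |  |  | 75500.00 | 426100.00
x_c = 75500.00 / 4300.00 = 17.56 mm
y_c = 426100.00 / 4300.00 = 99.09 mm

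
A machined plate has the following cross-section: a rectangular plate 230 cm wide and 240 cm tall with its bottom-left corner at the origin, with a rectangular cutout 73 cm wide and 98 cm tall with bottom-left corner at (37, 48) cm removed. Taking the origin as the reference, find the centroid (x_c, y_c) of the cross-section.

plate: A = 230 × 240 = 55200.00, centroid at (115.00, 120.00).
hole: A = −(73 × 98) = -7154.00, centroid at (73.50, 97.00).
ΣA = 48046.00 cm²
ΣAx_c = (55200.00)(115.00) + (-7154.00)(73.50) = 5822181.00 cm³
ΣAy_c = (55200.00)(120.00) + (-7154.00)(97.00) = 5930062.00 cm³
x_c = 5822181.00 / 48046.00 = 121.18 cm
y_c = 5930062.00 / 48046.00 = 123.42 cm

x_c = 121.18 cm, y_c = 123.42 cm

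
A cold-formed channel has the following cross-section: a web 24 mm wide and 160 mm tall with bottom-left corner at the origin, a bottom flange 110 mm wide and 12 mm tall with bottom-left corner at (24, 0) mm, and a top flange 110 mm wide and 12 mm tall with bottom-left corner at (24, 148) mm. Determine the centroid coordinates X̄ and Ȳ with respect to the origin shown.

web: A = 24 × 160 = 3840.00, centroid at (12.00, 80.00).
bottom flange: A = 110 × 12 = 1320.00, centroid at (79.00, 6.00).
top flange: A = 110 × 12 = 1320.00, centroid at (79.00, 154.00).
ΣA = 6480.00 mm², ΣAX̄ = 254640.00 mm³, ΣAȲ = 518400.00 mm³.
X̄ = 254640.00/6480.00 = 39.30 mm; Ȳ = 518400.00/6480.00 = 80.00 mm.

X̄ = 39.30 mm, Ȳ = 80.00 mm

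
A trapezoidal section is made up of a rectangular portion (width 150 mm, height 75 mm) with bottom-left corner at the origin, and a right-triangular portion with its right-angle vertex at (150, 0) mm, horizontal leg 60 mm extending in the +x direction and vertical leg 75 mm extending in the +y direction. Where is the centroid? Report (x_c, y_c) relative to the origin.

x_c = 90.83 mm, y_c = 35.42 mm

rectangular portion: A = 150 × 75 = 11250.00, centroid at (75.00, 37.50).
triangular portion: A = ½·60·75 = 2250.00, centroid at (170.00, 25.00).
ΣA = 13500.00 mm², ΣAx_c = 1226250.00 mm³, ΣAy_c = 478125.00 mm³.
x_c = 1226250.00/13500.00 = 90.83 mm; y_c = 478125.00/13500.00 = 35.42 mm.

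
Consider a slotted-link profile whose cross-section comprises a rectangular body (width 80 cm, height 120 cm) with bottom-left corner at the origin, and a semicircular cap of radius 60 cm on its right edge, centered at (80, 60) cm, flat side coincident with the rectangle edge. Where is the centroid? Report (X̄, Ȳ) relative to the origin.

X̄ = 64.27 cm, Ȳ = 60.00 cm

Part | A | x̄ᵢ | ȳᵢ | A·x̄ᵢ | A·ȳᵢ
rectangular body | 9600.00 | 40.00 | 60.00 | 384000.00 | 576000.00
semicircular end | 5654.87 | 105.46 | 60.00 | 596389.34 | 339292.01
Σ | 15254.87 |  |  | 980389.34 | 915292.01
X̄ = 980389.34 / 15254.87 = 64.27 cm
Ȳ = 915292.01 / 15254.87 = 60.00 cm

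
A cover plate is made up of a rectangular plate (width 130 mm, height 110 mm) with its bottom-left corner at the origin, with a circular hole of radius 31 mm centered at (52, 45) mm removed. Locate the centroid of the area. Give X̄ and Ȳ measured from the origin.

plate: A = 130 × 110 = 14300.00, centroid at (65.00, 55.00).
hole: A = −π·31² = -3019.07, centroid at (52.00, 45.00).
ΣA = 11280.93 mm²
ΣAX̄ = (14300.00)(65.00) + (-3019.07)(52.00) = 772508.33 mm³
ΣAȲ = (14300.00)(55.00) + (-3019.07)(45.00) = 650641.83 mm³
X̄ = 772508.33 / 11280.93 = 68.48 mm
Ȳ = 650641.83 / 11280.93 = 57.68 mm

X̄ = 68.48 mm, Ȳ = 57.68 mm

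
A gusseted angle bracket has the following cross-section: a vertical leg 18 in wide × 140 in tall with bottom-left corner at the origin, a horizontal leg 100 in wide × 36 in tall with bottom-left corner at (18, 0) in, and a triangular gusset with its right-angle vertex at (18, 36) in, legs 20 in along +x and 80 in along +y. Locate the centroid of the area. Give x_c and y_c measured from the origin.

vertical leg: A = 18 × 140 = 2520.00, centroid at (9.00, 70.00).
horizontal leg: A = 100 × 36 = 3600.00, centroid at (68.00, 18.00).
gusset: A = ½·20·80 = 800.00, centroid at (24.67, 62.67).
ΣA = 6920.00 in², ΣAx_c = 287213.33 in³, ΣAy_c = 291333.33 in³.
x_c = 287213.33/6920.00 = 41.50 in; y_c = 291333.33/6920.00 = 42.10 in.

x_c = 41.50 in, y_c = 42.10 in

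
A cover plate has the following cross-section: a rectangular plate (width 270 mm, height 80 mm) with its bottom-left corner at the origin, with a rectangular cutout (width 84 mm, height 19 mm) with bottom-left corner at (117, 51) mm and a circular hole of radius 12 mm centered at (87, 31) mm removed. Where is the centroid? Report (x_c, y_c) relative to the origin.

plate: A = 270 × 80 = 21600.00, centroid at (135.00, 40.00).
hole 1: A = −(84 × 19) = -1596.00, centroid at (159.00, 60.50).
hole 2: A = −π·12² = -452.39, centroid at (87.00, 31.00).
ΣA = 19551.61 mm²
ΣAx_c = (21600.00)(135.00) + (-1596.00)(159.00) + (-452.39)(87.00) = 2622878.13 mm³
ΣAy_c = (21600.00)(40.00) + (-1596.00)(60.50) + (-452.39)(31.00) = 753417.93 mm³
x_c = 2622878.13 / 19551.61 = 134.15 mm
y_c = 753417.93 / 19551.61 = 38.53 mm

x_c = 134.15 mm, y_c = 38.53 mm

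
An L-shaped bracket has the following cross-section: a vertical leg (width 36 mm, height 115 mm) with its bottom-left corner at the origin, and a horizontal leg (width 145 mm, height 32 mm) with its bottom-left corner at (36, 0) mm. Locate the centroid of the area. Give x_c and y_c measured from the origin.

vertical leg: A = 36 × 115 = 4140.00, centroid at (18.00, 57.50).
horizontal leg: A = 145 × 32 = 4640.00, centroid at (108.50, 16.00).
ΣA = 8780.00 mm², ΣAx_c = 577960.00 mm³, ΣAy_c = 312290.00 mm³.
x_c = 577960.00/8780.00 = 65.83 mm; y_c = 312290.00/8780.00 = 35.57 mm.

x_c = 65.83 mm, y_c = 35.57 mm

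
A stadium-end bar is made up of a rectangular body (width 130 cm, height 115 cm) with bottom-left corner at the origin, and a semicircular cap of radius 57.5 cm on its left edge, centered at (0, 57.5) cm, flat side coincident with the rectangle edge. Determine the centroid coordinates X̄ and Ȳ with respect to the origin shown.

Part | A | x̄ᵢ | ȳᵢ | A·x̄ᵢ | A·ȳᵢ
rectangular body | 14950.00 | 65.00 | 57.50 | 971750.00 | 859625.00
semicircular end | 5193.45 | -24.40 | 57.50 | -126739.58 | 298623.11
Σ | 20143.45 |  |  | 845010.42 | 1158248.11
X̄ = 845010.42 / 20143.45 = 41.95 cm
Ȳ = 1158248.11 / 20143.45 = 57.50 cm

X̄ = 41.95 cm, Ȳ = 57.50 cm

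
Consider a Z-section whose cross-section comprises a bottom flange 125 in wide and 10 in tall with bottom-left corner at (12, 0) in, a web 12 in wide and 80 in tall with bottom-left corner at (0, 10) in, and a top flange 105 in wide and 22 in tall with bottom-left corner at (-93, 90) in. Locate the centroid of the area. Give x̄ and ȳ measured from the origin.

Part | A | x̄ᵢ | ȳᵢ | A·x̄ᵢ | A·ȳᵢ
bottom flange | 1250.00 | 74.50 | 5.00 | 93125.00 | 6250.00
web | 960.00 | 6.00 | 50.00 | 5760.00 | 48000.00
top flange | 2310.00 | -40.50 | 101.00 | -93555.00 | 233310.00
Σ | 4520.00 |  |  | 5330.00 | 287560.00
x̄ = 5330.00 / 4520.00 = 1.18 in
ȳ = 287560.00 / 4520.00 = 63.62 in

x̄ = 1.18 in, ȳ = 63.62 in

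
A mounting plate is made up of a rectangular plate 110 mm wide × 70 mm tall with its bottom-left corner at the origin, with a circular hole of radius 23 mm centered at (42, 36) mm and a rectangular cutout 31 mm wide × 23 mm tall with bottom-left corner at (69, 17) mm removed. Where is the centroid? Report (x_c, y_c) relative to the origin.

plate: A = 110 × 70 = 7700.00, centroid at (55.00, 35.00).
hole 1: A = −π·23² = -1661.90, centroid at (42.00, 36.00).
hole 2: A = −(31 × 23) = -713.00, centroid at (84.50, 28.50).
ΣA = 5325.10 mm², ΣAx_c = 293451.59 mm³, ΣAy_c = 189351.01 mm³.
x_c = 293451.59/5325.10 = 55.11 mm; y_c = 189351.01/5325.10 = 35.56 mm.

x_c = 55.11 mm, y_c = 35.56 mm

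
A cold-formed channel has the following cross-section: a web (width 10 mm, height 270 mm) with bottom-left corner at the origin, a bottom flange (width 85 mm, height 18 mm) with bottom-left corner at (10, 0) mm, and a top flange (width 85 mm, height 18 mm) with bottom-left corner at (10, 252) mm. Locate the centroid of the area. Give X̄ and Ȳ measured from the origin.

X̄ = 30.23 mm, Ȳ = 135.00 mm

Part | A | x̄ᵢ | ȳᵢ | A·x̄ᵢ | A·ȳᵢ
web | 2700.00 | 5.00 | 135.00 | 13500.00 | 364500.00
bottom flange | 1530.00 | 52.50 | 9.00 | 80325.00 | 13770.00
top flange | 1530.00 | 52.50 | 261.00 | 80325.00 | 399330.00
Σ | 5760.00 |  |  | 174150.00 | 777600.00
X̄ = 174150.00 / 5760.00 = 30.23 mm
Ȳ = 777600.00 / 5760.00 = 135.00 mm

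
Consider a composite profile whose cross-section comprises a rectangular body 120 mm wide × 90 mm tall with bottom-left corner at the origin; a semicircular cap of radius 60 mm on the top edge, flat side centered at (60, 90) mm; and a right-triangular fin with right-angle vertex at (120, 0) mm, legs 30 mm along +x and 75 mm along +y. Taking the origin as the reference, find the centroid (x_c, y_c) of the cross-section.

rectangular body: A = 120 × 90 = 10800.00, centroid at (60.00, 45.00).
semicircular top: A = ½π·60² = 5654.87, centroid at (60.00, 115.46).
triangular fin: A = ½·30·75 = 1125.00, centroid at (130.00, 25.00).
ΣA = 17579.87 mm²
ΣAx_c = (10800.00)(60.00) + (5654.87)(60.00) + (1125.00)(130.00) = 1133542.01 mm³
ΣAy_c = (10800.00)(45.00) + (5654.87)(115.46) + (1125.00)(25.00) = 1167063.01 mm³
x_c = 1133542.01 / 17579.87 = 64.48 mm
y_c = 1167063.01 / 17579.87 = 66.39 mm

x_c = 64.48 mm, y_c = 66.39 mm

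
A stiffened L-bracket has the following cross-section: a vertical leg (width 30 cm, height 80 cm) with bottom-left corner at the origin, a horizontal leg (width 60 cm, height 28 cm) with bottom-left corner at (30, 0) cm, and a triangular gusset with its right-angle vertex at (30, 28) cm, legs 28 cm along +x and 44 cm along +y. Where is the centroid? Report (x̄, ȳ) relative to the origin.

x̄ = 34.29 cm, ȳ = 31.05 cm

vertical leg: A = 30 × 80 = 2400.00, centroid at (15.00, 40.00).
horizontal leg: A = 60 × 28 = 1680.00, centroid at (60.00, 14.00).
gusset: A = ½·28·44 = 616.00, centroid at (39.33, 42.67).
ΣA = 4696.00 cm², ΣAx̄ = 161029.33 cm³, ΣAȳ = 145802.67 cm³.
x̄ = 161029.33/4696.00 = 34.29 cm; ȳ = 145802.67/4696.00 = 31.05 cm.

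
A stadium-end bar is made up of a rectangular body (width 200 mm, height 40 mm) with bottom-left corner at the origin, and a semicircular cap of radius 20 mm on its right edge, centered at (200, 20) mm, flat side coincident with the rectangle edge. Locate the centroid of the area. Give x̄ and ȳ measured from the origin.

rectangular body: A = 200 × 40 = 8000.00, centroid at (100.00, 20.00).
semicircular end: A = ½π·20² = 628.32, centroid at (208.49, 20.00).
ΣA = 8628.32 mm², ΣAx̄ = 930997.04 mm³, ΣAȳ = 172566.37 mm³.
x̄ = 930997.04/8628.32 = 107.90 mm; ȳ = 172566.37/8628.32 = 20.00 mm.

x̄ = 107.90 mm, ȳ = 20.00 mm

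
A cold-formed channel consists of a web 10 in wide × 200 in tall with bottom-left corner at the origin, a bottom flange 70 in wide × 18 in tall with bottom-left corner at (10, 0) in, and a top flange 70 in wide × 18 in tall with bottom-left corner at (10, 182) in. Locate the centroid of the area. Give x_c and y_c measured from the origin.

x_c = 27.30 in, y_c = 100.00 in

Part | A | x̄ᵢ | ȳᵢ | A·x̄ᵢ | A·ȳᵢ
web | 2000.00 | 5.00 | 100.00 | 10000.00 | 200000.00
bottom flange | 1260.00 | 45.00 | 9.00 | 56700.00 | 11340.00
top flange | 1260.00 | 45.00 | 191.00 | 56700.00 | 240660.00
Σ | 4520.00 |  |  | 123400.00 | 452000.00
x_c = 123400.00 / 4520.00 = 27.30 in
y_c = 452000.00 / 4520.00 = 100.00 in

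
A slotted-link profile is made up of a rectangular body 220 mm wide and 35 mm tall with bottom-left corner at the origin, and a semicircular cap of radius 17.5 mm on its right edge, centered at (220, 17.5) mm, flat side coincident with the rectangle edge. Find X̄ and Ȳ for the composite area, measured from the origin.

X̄ = 116.90 mm, Ȳ = 17.50 mm

rectangular body: A = 220 × 35 = 7700.00, centroid at (110.00, 17.50).
semicircular end: A = ½π·17.5² = 481.06, centroid at (227.43, 17.50).
ΣA = 8181.06 mm², ΣAX̄ = 956405.32 mm³, ΣAȲ = 143168.49 mm³.
X̄ = 956405.32/8181.06 = 116.90 mm; Ȳ = 143168.49/8181.06 = 17.50 mm.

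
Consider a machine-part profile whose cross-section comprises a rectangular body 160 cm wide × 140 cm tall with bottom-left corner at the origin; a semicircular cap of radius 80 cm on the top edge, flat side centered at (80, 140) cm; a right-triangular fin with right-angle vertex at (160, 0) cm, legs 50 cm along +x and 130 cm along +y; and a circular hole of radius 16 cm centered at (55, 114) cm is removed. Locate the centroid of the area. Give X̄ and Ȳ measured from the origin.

Part | A | x̄ᵢ | ȳᵢ | A·x̄ᵢ | A·ȳᵢ
rectangular body | 22400.00 | 80.00 | 70.00 | 1792000.00 | 1568000.00
semicircular top | 10053.10 | 80.00 | 173.95 | 804247.72 | 1748766.84
triangular fin | 3250.00 | 176.67 | 43.33 | 574166.67 | 140833.33
hole | -804.25 | 55.00 | 114.00 | -44233.62 | -91684.24
Σ | 34898.85 |  |  | 3126180.76 | 3365915.94
X̄ = 3126180.76 / 34898.85 = 89.58 cm
Ȳ = 3365915.94 / 34898.85 = 96.45 cm

X̄ = 89.58 cm, Ȳ = 96.45 cm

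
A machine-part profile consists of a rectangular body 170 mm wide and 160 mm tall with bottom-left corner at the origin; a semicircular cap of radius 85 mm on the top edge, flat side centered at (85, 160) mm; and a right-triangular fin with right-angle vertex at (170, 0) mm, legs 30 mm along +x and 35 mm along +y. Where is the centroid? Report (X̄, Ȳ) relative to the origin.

X̄ = 86.28 mm, Ȳ = 112.80 mm

rectangular body: A = 170 × 160 = 27200.00, centroid at (85.00, 80.00).
semicircular top: A = ½π·85² = 11349.00, centroid at (85.00, 196.08).
triangular fin: A = ½·30·35 = 525.00, centroid at (180.00, 11.67).
ΣA = 39074.00 mm², ΣAX̄ = 3371165.29 mm³, ΣAȲ = 4407382.22 mm³.
X̄ = 3371165.29/39074.00 = 86.28 mm; Ȳ = 4407382.22/39074.00 = 112.80 mm.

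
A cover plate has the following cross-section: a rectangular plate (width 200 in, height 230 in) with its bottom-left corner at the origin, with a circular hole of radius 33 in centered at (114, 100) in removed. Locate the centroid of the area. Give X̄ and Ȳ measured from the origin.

X̄ = 98.88 in, Ȳ = 116.21 in

plate: A = 200 × 230 = 46000.00, centroid at (100.00, 115.00).
hole: A = −π·33² = -3421.19, centroid at (114.00, 100.00).
ΣA = 42578.81 in², ΣAX̄ = 4209983.84 in³, ΣAȲ = 4947880.56 in³.
X̄ = 4209983.84/42578.81 = 98.88 in; Ȳ = 4947880.56/42578.81 = 116.21 in.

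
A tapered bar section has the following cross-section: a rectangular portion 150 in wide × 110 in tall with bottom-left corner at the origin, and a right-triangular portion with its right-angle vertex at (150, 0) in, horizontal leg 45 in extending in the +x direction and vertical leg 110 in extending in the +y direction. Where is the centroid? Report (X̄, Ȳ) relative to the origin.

X̄ = 86.74 in, Ȳ = 52.61 in

Part | A | x̄ᵢ | ȳᵢ | A·x̄ᵢ | A·ȳᵢ
rectangular portion | 16500.00 | 75.00 | 55.00 | 1237500.00 | 907500.00
triangular portion | 2475.00 | 165.00 | 36.67 | 408375.00 | 90750.00
Σ | 18975.00 |  |  | 1645875.00 | 998250.00
X̄ = 1645875.00 / 18975.00 = 86.74 in
Ȳ = 998250.00 / 18975.00 = 52.61 in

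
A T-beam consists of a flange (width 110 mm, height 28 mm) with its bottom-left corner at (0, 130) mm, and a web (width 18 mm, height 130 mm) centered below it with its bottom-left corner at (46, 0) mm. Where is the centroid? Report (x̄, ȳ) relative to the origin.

web: A = 18 × 130 = 2340.00, centroid at (55.00, 65.00).
flange: A = 110 × 28 = 3080.00, centroid at (55.00, 144.00).
ΣA = 5420.00 mm²
ΣAx̄ = (2340.00)(55.00) + (3080.00)(55.00) = 298100.00 mm³
ΣAȳ = (2340.00)(65.00) + (3080.00)(144.00) = 595620.00 mm³
x̄ = 298100.00 / 5420.00 = 55.00 mm
ȳ = 595620.00 / 5420.00 = 109.89 mm

x̄ = 55.00 mm, ȳ = 109.89 mm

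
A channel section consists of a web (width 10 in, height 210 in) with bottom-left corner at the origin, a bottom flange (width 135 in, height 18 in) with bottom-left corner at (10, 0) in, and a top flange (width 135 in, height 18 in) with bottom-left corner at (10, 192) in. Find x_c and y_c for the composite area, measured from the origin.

x_c = 55.62 in, y_c = 105.00 in

Part | A | x̄ᵢ | ȳᵢ | A·x̄ᵢ | A·ȳᵢ
web | 2100.00 | 5.00 | 105.00 | 10500.00 | 220500.00
bottom flange | 2430.00 | 77.50 | 9.00 | 188325.00 | 21870.00
top flange | 2430.00 | 77.50 | 201.00 | 188325.00 | 488430.00
Σ | 6960.00 |  |  | 387150.00 | 730800.00
x_c = 387150.00 / 6960.00 = 55.62 in
y_c = 730800.00 / 6960.00 = 105.00 in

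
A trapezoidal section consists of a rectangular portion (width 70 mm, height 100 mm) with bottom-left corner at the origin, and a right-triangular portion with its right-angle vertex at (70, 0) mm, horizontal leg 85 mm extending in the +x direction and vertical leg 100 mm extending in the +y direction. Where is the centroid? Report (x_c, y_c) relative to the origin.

x_c = 58.93 mm, y_c = 43.70 mm

rectangular portion: A = 70 × 100 = 7000.00, centroid at (35.00, 50.00).
triangular portion: A = ½·85·100 = 4250.00, centroid at (98.33, 33.33).
ΣA = 11250.00 mm²
ΣAx_c = (7000.00)(35.00) + (4250.00)(98.33) = 662916.67 mm³
ΣAy_c = (7000.00)(50.00) + (4250.00)(33.33) = 491666.67 mm³
x_c = 662916.67 / 11250.00 = 58.93 mm
y_c = 491666.67 / 11250.00 = 43.70 mm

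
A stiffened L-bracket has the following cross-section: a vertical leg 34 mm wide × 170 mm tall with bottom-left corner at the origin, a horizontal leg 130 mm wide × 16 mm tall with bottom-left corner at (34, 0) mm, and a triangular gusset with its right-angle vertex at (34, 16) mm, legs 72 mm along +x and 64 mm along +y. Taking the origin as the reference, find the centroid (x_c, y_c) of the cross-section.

Part | A | x̄ᵢ | ȳᵢ | A·x̄ᵢ | A·ȳᵢ
vertical leg | 5780.00 | 17.00 | 85.00 | 98260.00 | 491300.00
horizontal leg | 2080.00 | 99.00 | 8.00 | 205920.00 | 16640.00
gusset | 2304.00 | 58.00 | 37.33 | 133632.00 | 86016.00
Σ | 10164.00 |  |  | 437812.00 | 593956.00
x_c = 437812.00 / 10164.00 = 43.07 mm
y_c = 593956.00 / 10164.00 = 58.44 mm

x_c = 43.07 mm, y_c = 58.44 mm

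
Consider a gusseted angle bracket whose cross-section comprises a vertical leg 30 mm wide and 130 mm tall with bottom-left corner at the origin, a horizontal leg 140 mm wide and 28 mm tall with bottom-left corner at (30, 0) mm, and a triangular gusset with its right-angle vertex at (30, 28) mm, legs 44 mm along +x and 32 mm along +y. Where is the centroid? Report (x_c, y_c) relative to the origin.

vertical leg: A = 30 × 130 = 3900.00, centroid at (15.00, 65.00).
horizontal leg: A = 140 × 28 = 3920.00, centroid at (100.00, 14.00).
gusset: A = ½·44·32 = 704.00, centroid at (44.67, 38.67).
ΣA = 8524.00 mm²
ΣAx_c = (3900.00)(15.00) + (3920.00)(100.00) + (704.00)(44.67) = 481945.33 mm³
ΣAy_c = (3900.00)(65.00) + (3920.00)(14.00) + (704.00)(38.67) = 335601.33 mm³
x_c = 481945.33 / 8524.00 = 56.54 mm
y_c = 335601.33 / 8524.00 = 39.37 mm

x_c = 56.54 mm, y_c = 39.37 mm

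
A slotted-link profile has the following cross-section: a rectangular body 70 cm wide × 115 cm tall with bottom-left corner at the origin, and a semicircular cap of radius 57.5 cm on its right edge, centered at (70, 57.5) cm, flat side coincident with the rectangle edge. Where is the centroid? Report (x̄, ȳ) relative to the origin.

x̄ = 58.30 cm, ȳ = 57.50 cm

rectangular body: A = 70 × 115 = 8050.00, centroid at (35.00, 57.50).
semicircular end: A = ½π·57.5² = 5193.45, centroid at (94.40, 57.50).
ΣA = 13243.45 cm², ΣAx̄ = 772030.76 cm³, ΣAȳ = 761498.11 cm³.
x̄ = 772030.76/13243.45 = 58.30 cm; ȳ = 761498.11/13243.45 = 57.50 cm.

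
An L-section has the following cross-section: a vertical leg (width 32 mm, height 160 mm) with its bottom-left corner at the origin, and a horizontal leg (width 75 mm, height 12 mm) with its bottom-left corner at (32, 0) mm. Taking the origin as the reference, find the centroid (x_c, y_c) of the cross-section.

Part | A | x̄ᵢ | ȳᵢ | A·x̄ᵢ | A·ȳᵢ
vertical leg | 5120.00 | 16.00 | 80.00 | 81920.00 | 409600.00
horizontal leg | 900.00 | 69.50 | 6.00 | 62550.00 | 5400.00
Σ | 6020.00 |  |  | 144470.00 | 415000.00
x_c = 144470.00 / 6020.00 = 24.00 mm
y_c = 415000.00 / 6020.00 = 68.94 mm

x_c = 24.00 mm, y_c = 68.94 mm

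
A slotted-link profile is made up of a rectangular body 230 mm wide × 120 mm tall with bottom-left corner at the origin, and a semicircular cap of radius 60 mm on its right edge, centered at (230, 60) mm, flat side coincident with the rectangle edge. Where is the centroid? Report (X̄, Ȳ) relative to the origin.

X̄ = 138.89 mm, Ȳ = 60.00 mm

rectangular body: A = 230 × 120 = 27600.00, centroid at (115.00, 60.00).
semicircular end: A = ½π·60² = 5654.87, centroid at (255.46, 60.00).
ΣA = 33254.87 mm²
ΣAX̄ = (27600.00)(115.00) + (5654.87)(255.46) = 4618619.36 mm³
ΣAȲ = (27600.00)(60.00) + (5654.87)(60.00) = 1995292.01 mm³
X̄ = 4618619.36 / 33254.87 = 138.89 mm
Ȳ = 1995292.01 / 33254.87 = 60.00 mm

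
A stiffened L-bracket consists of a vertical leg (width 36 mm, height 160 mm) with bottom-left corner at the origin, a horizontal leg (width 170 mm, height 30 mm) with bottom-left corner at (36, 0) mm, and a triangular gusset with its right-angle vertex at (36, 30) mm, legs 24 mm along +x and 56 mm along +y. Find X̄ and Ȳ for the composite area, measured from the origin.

X̄ = 65.07 mm, Ȳ = 49.43 mm

Part | A | x̄ᵢ | ȳᵢ | A·x̄ᵢ | A·ȳᵢ
vertical leg | 5760.00 | 18.00 | 80.00 | 103680.00 | 460800.00
horizontal leg | 5100.00 | 121.00 | 15.00 | 617100.00 | 76500.00
gusset | 672.00 | 44.00 | 48.67 | 29568.00 | 32704.00
Σ | 11532.00 |  |  | 750348.00 | 570004.00
X̄ = 750348.00 / 11532.00 = 65.07 mm
Ȳ = 570004.00 / 11532.00 = 49.43 mm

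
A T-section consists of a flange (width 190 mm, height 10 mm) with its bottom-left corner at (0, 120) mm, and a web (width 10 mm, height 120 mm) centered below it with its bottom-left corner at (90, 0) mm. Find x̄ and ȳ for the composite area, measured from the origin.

x̄ = 95.00 mm, ȳ = 99.84 mm

web: A = 10 × 120 = 1200.00, centroid at (95.00, 60.00).
flange: A = 190 × 10 = 1900.00, centroid at (95.00, 125.00).
ΣA = 3100.00 mm², ΣAx̄ = 294500.00 mm³, ΣAȳ = 309500.00 mm³.
x̄ = 294500.00/3100.00 = 95.00 mm; ȳ = 309500.00/3100.00 = 99.84 mm.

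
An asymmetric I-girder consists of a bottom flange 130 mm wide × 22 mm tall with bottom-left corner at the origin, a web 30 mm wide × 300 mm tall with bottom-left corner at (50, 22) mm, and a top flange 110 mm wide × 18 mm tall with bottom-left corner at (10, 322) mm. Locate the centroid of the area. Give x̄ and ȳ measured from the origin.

bottom flange: A = 130 × 22 = 2860.00, centroid at (65.00, 11.00).
web: A = 30 × 300 = 9000.00, centroid at (65.00, 172.00).
top flange: A = 110 × 18 = 1980.00, centroid at (65.00, 331.00).
ΣA = 13840.00 mm², ΣAx̄ = 899600.00 mm³, ΣAȳ = 2234840.00 mm³.
x̄ = 899600.00/13840.00 = 65.00 mm; ȳ = 2234840.00/13840.00 = 161.48 mm.

x̄ = 65.00 mm, ȳ = 161.48 mm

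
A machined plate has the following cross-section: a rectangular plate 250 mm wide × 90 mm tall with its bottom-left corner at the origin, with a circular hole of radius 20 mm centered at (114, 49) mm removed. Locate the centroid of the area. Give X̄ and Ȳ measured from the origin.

plate: A = 250 × 90 = 22500.00, centroid at (125.00, 45.00).
hole: A = −π·20² = -1256.64, centroid at (114.00, 49.00).
ΣA = 21243.36 mm², ΣAX̄ = 2669243.37 mm³, ΣAȲ = 950924.78 mm³.
X̄ = 2669243.37/21243.36 = 125.65 mm; Ȳ = 950924.78/21243.36 = 44.76 mm.

X̄ = 125.65 mm, Ȳ = 44.76 mm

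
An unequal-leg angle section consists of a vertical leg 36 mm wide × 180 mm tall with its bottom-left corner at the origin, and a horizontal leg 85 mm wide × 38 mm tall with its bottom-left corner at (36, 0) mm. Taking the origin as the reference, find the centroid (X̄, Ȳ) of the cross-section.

X̄ = 38.13 mm, Ȳ = 66.38 mm

Part | A | x̄ᵢ | ȳᵢ | A·x̄ᵢ | A·ȳᵢ
vertical leg | 6480.00 | 18.00 | 90.00 | 116640.00 | 583200.00
horizontal leg | 3230.00 | 78.50 | 19.00 | 253555.00 | 61370.00
Σ | 9710.00 |  |  | 370195.00 | 644570.00
X̄ = 370195.00 / 9710.00 = 38.13 mm
Ȳ = 644570.00 / 9710.00 = 66.38 mm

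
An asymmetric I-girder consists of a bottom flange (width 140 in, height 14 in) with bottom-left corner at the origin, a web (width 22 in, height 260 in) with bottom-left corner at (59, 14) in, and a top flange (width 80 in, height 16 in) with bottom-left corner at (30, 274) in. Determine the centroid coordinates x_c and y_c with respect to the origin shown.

Part | A | x̄ᵢ | ȳᵢ | A·x̄ᵢ | A·ȳᵢ
bottom flange | 1960.00 | 70.00 | 7.00 | 137200.00 | 13720.00
web | 5720.00 | 70.00 | 144.00 | 400400.00 | 823680.00
top flange | 1280.00 | 70.00 | 282.00 | 89600.00 | 360960.00
Σ | 8960.00 |  |  | 627200.00 | 1198360.00
x_c = 627200.00 / 8960.00 = 70.00 in
y_c = 1198360.00 / 8960.00 = 133.75 in

x_c = 70.00 in, y_c = 133.75 in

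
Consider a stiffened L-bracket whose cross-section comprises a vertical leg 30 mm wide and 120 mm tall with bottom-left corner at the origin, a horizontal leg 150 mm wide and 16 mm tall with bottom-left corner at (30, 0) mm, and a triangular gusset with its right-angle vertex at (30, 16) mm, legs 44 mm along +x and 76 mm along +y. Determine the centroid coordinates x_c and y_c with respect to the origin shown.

x_c = 49.62 mm, y_c = 39.66 mm

vertical leg: A = 30 × 120 = 3600.00, centroid at (15.00, 60.00).
horizontal leg: A = 150 × 16 = 2400.00, centroid at (105.00, 8.00).
gusset: A = ½·44·76 = 1672.00, centroid at (44.67, 41.33).
ΣA = 7672.00 mm², ΣAx_c = 380682.67 mm³, ΣAy_c = 304309.33 mm³.
x_c = 380682.67/7672.00 = 49.62 mm; y_c = 304309.33/7672.00 = 39.66 mm.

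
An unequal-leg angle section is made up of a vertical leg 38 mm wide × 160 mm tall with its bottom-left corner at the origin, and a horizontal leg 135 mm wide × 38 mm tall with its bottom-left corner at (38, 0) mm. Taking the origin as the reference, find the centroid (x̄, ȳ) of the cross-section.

Part | A | x̄ᵢ | ȳᵢ | A·x̄ᵢ | A·ȳᵢ
vertical leg | 6080.00 | 19.00 | 80.00 | 115520.00 | 486400.00
horizontal leg | 5130.00 | 105.50 | 19.00 | 541215.00 | 97470.00
Σ | 11210.00 |  |  | 656735.00 | 583870.00
x̄ = 656735.00 / 11210.00 = 58.58 mm
ȳ = 583870.00 / 11210.00 = 52.08 mm

x̄ = 58.58 mm, ȳ = 52.08 mm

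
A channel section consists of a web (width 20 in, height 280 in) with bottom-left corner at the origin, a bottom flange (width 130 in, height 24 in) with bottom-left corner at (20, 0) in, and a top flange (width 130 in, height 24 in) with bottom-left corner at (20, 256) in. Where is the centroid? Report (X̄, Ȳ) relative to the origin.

X̄ = 49.53 in, Ȳ = 140.00 in

web: A = 20 × 280 = 5600.00, centroid at (10.00, 140.00).
bottom flange: A = 130 × 24 = 3120.00, centroid at (85.00, 12.00).
top flange: A = 130 × 24 = 3120.00, centroid at (85.00, 268.00).
ΣA = 11840.00 in², ΣAX̄ = 586400.00 in³, ΣAȲ = 1657600.00 in³.
X̄ = 586400.00/11840.00 = 49.53 in; Ȳ = 1657600.00/11840.00 = 140.00 in.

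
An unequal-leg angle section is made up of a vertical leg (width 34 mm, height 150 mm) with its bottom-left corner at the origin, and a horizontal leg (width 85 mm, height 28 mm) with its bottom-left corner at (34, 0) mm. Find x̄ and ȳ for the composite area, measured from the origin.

Part | A | x̄ᵢ | ȳᵢ | A·x̄ᵢ | A·ȳᵢ
vertical leg | 5100.00 | 17.00 | 75.00 | 86700.00 | 382500.00
horizontal leg | 2380.00 | 76.50 | 14.00 | 182070.00 | 33320.00
Σ | 7480.00 |  |  | 268770.00 | 415820.00
x̄ = 268770.00 / 7480.00 = 35.93 mm
ȳ = 415820.00 / 7480.00 = 55.59 mm

x̄ = 35.93 mm, ȳ = 55.59 mm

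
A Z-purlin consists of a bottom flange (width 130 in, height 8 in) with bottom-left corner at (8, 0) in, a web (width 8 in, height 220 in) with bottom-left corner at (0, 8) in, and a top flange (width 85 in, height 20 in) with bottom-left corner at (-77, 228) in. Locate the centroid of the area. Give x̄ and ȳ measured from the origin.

x̄ = 5.40 in, ȳ = 136.99 in

Part | A | x̄ᵢ | ȳᵢ | A·x̄ᵢ | A·ȳᵢ
bottom flange | 1040.00 | 73.00 | 4.00 | 75920.00 | 4160.00
web | 1760.00 | 4.00 | 118.00 | 7040.00 | 207680.00
top flange | 1700.00 | -34.50 | 238.00 | -58650.00 | 404600.00
Σ | 4500.00 |  |  | 24310.00 | 616440.00
x̄ = 24310.00 / 4500.00 = 5.40 in
ȳ = 616440.00 / 4500.00 = 136.99 in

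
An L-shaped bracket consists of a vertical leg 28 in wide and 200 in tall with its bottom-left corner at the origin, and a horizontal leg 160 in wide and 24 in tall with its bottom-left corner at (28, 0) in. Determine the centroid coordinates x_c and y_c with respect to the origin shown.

Part | A | x̄ᵢ | ȳᵢ | A·x̄ᵢ | A·ȳᵢ
vertical leg | 5600.00 | 14.00 | 100.00 | 78400.00 | 560000.00
horizontal leg | 3840.00 | 108.00 | 12.00 | 414720.00 | 46080.00
Σ | 9440.00 |  |  | 493120.00 | 606080.00
x_c = 493120.00 / 9440.00 = 52.24 in
y_c = 606080.00 / 9440.00 = 64.20 in

x_c = 52.24 in, y_c = 64.20 in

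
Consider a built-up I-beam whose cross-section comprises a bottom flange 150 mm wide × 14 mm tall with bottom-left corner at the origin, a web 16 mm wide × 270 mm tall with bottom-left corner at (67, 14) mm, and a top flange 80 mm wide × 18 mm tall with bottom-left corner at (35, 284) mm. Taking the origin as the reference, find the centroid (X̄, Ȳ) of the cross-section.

X̄ = 75.00 mm, Ȳ = 137.44 mm

bottom flange: A = 150 × 14 = 2100.00, centroid at (75.00, 7.00).
web: A = 16 × 270 = 4320.00, centroid at (75.00, 149.00).
top flange: A = 80 × 18 = 1440.00, centroid at (75.00, 293.00).
ΣA = 7860.00 mm²
ΣAX̄ = (2100.00)(75.00) + (4320.00)(75.00) + (1440.00)(75.00) = 589500.00 mm³
ΣAȲ = (2100.00)(7.00) + (4320.00)(149.00) + (1440.00)(293.00) = 1080300.00 mm³
X̄ = 589500.00 / 7860.00 = 75.00 mm
Ȳ = 1080300.00 / 7860.00 = 137.44 mm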